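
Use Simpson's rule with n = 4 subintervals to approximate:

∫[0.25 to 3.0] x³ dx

f(x) = x³
a = 0.25, b = 3.0, n = 4
h = (b - a)/n = 0.687500

Simpson's rule: (h/3)[f(x₀) + 4f(x₁) + 2f(x₂) + ... + f(xₙ)]

x_0 = 0.2500, f(x_0) = 0.015625, coefficient = 1
x_1 = 0.9375, f(x_1) = 0.823975, coefficient = 4
x_2 = 1.6250, f(x_2) = 4.291016, coefficient = 2
x_3 = 2.3125, f(x_3) = 12.366455, coefficient = 4
x_4 = 3.0000, f(x_4) = 27.000000, coefficient = 1

I ≈ (0.687500/3) × 88.359375 = 20.249023
Exact value: 20.249023
Error: 0.000000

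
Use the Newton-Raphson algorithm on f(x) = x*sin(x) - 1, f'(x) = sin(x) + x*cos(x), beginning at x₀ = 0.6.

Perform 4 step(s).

f(x) = x*sin(x) - 1
f'(x) = sin(x) + x*cos(x)
x₀ = 0.6

Newton-Raphson formula: x_{n+1} = x_n - f(x_n)/f'(x_n)

Iteration 1:
  f(0.600000) = -0.661215
  f'(0.600000) = 1.059844
  x_1 = 0.600000 - (-0.661215)/1.059844 = 1.223879
Iteration 2:
  f(1.223879) = 0.150967
  f'(1.223879) = 1.356545
  x_2 = 1.223879 - 0.150967/1.356545 = 1.112591
Iteration 3:
  f(1.112591) = -0.002175
  f'(1.112591) = 1.388990
  x_3 = 1.112591 - (-0.002175)/1.388990 = 1.114157
Iteration 4:
  f(1.114157) = 0.000000
  f'(1.114157) = 1.388809
  x_4 = 1.114157 - 0.000000/1.388809 = 1.114157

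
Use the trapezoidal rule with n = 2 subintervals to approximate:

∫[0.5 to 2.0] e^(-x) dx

f(x) = e^(-x)
a = 0.5, b = 2.0, n = 2
h = (b - a)/n = 0.750000

Trapezoidal rule: (h/2)[f(x₀) + 2f(x₁) + 2f(x₂) + ... + f(xₙ)]

x_0 = 0.5000, f(x_0) = 0.606531, coefficient = 1
x_1 = 1.2500, f(x_1) = 0.286505, coefficient = 2
x_2 = 2.0000, f(x_2) = 0.135335, coefficient = 1

I ≈ (0.750000/2) × 1.314876 = 0.493078
Exact value: 0.471195
Error: 0.021883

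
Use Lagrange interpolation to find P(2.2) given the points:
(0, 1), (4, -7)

Lagrange interpolation formula:
P(x) = Σ yᵢ × Lᵢ(x)
where Lᵢ(x) = Π_{j≠i} (x - xⱼ)/(xᵢ - xⱼ)

L_0(2.2) = (2.2 - 4)/(0 - 4) = 0.450000
L_1(2.2) = (2.2 - 0)/(4 - 0) = 0.550000

P(2.2) = 1×L_0(2.2) + (-7)×L_1(2.2)
P(2.2) = -3.400000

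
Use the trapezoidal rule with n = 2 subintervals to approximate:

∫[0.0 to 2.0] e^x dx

f(x) = e^x
a = 0.0, b = 2.0, n = 2
h = (b - a)/n = 1.000000

Trapezoidal rule: (h/2)[f(x₀) + 2f(x₁) + 2f(x₂) + ... + f(xₙ)]

x_0 = 0.0000, f(x_0) = 1.000000, coefficient = 1
x_1 = 1.0000, f(x_1) = 2.718282, coefficient = 2
x_2 = 2.0000, f(x_2) = 7.389056, coefficient = 1

I ≈ (1.000000/2) × 13.825620 = 6.912810
Exact value: 6.389056
Error: 0.523754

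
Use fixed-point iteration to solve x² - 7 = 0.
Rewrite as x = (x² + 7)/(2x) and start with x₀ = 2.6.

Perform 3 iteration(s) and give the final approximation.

Equation: x² - 7 = 0
Fixed-point form: x = (x² + 7)/(2x)
x₀ = 2.6

x_1 = g(2.600000) = 2.646154
x_2 = g(2.646154) = 2.645751
x_3 = g(2.645751) = 2.645751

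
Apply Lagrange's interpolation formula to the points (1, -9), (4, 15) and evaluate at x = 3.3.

Lagrange interpolation formula:
P(x) = Σ yᵢ × Lᵢ(x)
where Lᵢ(x) = Π_{j≠i} (x - xⱼ)/(xᵢ - xⱼ)

L_0(3.3) = (3.3 - 4)/(1 - 4) = 0.233333
L_1(3.3) = (3.3 - 1)/(4 - 1) = 0.766667

P(3.3) = (-9)×L_0(3.3) + 15×L_1(3.3)
P(3.3) = 9.400000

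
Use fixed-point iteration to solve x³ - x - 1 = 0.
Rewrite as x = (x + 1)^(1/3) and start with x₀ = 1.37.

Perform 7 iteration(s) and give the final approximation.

Equation: x³ - x - 1 = 0
Fixed-point form: x = (x + 1)^(1/3)
x₀ = 1.37

x_1 = g(1.370000) = 1.333264
x_2 = g(1.333264) = 1.326339
x_3 = g(1.326339) = 1.325026
x_4 = g(1.325026) = 1.324776
x_5 = g(1.324776) = 1.324729
x_6 = g(1.324729) = 1.324720
x_7 = g(1.324720) = 1.324718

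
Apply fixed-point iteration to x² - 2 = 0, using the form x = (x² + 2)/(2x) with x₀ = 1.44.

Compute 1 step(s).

Equation: x² - 2 = 0
Fixed-point form: x = (x² + 2)/(2x)
x₀ = 1.44

x_1 = g(1.440000) = 1.414444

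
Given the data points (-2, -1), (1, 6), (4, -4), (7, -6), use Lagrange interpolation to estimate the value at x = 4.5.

Lagrange interpolation formula:
P(x) = Σ yᵢ × Lᵢ(x)
where Lᵢ(x) = Π_{j≠i} (x - xⱼ)/(xᵢ - xⱼ)

L_0(4.5) = (4.5 - 1)/(-2 - 1) × (4.5 - 4)/(-2 - 4) × (4.5 - 7)/(-2 - 7) = 0.027006
L_1(4.5) = (4.5 - (-2))/(1 - (-2)) × (4.5 - 4)/(1 - 4) × (4.5 - 7)/(1 - 7) = -0.150463
L_2(4.5) = (4.5 - (-2))/(4 - (-2)) × (4.5 - 1)/(4 - 1) × (4.5 - 7)/(4 - 7) = 1.053241
L_3(4.5) = (4.5 - (-2))/(7 - (-2)) × (4.5 - 1)/(7 - 1) × (4.5 - 4)/(7 - 4) = 0.070216

P(4.5) = (-1)×L_0(4.5) + 6×L_1(4.5) + (-4)×L_2(4.5) + (-6)×L_3(4.5)
P(4.5) = -5.564043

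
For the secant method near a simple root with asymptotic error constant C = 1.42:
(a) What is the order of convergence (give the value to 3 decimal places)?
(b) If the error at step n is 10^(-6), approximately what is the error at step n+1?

(a) Secant method has superlinear convergence with order φ = (1+√5)/2 ≈ 1.618.
    This means |e_{n+1}| ≈ C|e_n|^1.618.

(b) With |e_n| = 10^(-6) and C = 1.42:
    |e_{n+1}| ≈ 1.42 × (10^(-6))^1.618 = 1.42 × 10^(-9.71)

(a) ≈ 1.618 (golden ratio); (b) |e_{n+1}| ≈ 2.780e-10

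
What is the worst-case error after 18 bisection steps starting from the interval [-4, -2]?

Bisection error bound: |error| ≤ (b-a)/2^n
|error| ≤ (-2 - (-4))/2^18 = 2/2^18
|error| ≤ 0.0000076294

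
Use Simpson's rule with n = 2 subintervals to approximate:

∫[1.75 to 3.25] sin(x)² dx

f(x) = sin(x)²
a = 1.75, b = 3.25, n = 2
h = (b - a)/n = 0.750000

Simpson's rule: (h/3)[f(x₀) + 4f(x₁) + 2f(x₂) + ... + f(xₙ)]

x_0 = 1.7500, f(x_0) = 0.968228, coefficient = 1
x_1 = 2.5000, f(x_1) = 0.358169, coefficient = 4
x_2 = 3.2500, f(x_2) = 0.011706, coefficient = 1

I ≈ (0.750000/3) × 2.412610 = 0.603153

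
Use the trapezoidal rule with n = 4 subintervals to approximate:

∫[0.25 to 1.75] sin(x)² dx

f(x) = sin(x)²
a = 0.25, b = 1.75, n = 4
h = (b - a)/n = 0.375000

Trapezoidal rule: (h/2)[f(x₀) + 2f(x₁) + 2f(x₂) + ... + f(xₙ)]

x_0 = 0.2500, f(x_0) = 0.061209, coefficient = 1
x_1 = 0.6250, f(x_1) = 0.342339, coefficient = 2
x_2 = 1.0000, f(x_2) = 0.708073, coefficient = 2
x_3 = 1.3750, f(x_3) = 0.962151, coefficient = 2
x_4 = 1.7500, f(x_4) = 0.968228, coefficient = 1

I ≈ (0.375000/2) × 5.054564 = 0.947731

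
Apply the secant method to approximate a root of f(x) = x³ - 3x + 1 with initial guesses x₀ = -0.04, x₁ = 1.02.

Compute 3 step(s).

f(x) = x³ - 3x + 1
x₀ = -0.04, x₁ = 1.02

Secant formula: x_{n+1} = x_n - f(x_n)(x_n - x_{n-1})/(f(x_n) - f(x_{n-1}))

Iteration 1:
  f(-0.040000) = 1.119936
  f(1.020000) = -0.998792
  x_2 = 1.020000 - (-0.998792)×(1.020000 - (-0.040000))/(-0.998792 - 1.119936)
       = 0.520304
Iteration 2:
  f(1.020000) = -0.998792
  f(0.520304) = -0.420058
  x_3 = 0.520304 - (-0.420058)×(0.520304 - 1.020000)/(-0.420058 - (-0.998792))
       = 0.157614
Iteration 3:
  f(0.520304) = -0.420058
  f(0.157614) = 0.531072
  x_4 = 0.157614 - 0.531072×(0.157614 - 0.520304)/(0.531072 - (-0.420058))
       = 0.360126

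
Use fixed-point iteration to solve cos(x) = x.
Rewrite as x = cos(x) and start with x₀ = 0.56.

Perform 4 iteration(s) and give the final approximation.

Equation: cos(x) = x
Fixed-point form: x = cos(x)
x₀ = 0.56

x_1 = g(0.560000) = 0.847255
x_2 = g(0.847255) = 0.662043
x_3 = g(0.662043) = 0.788738
x_4 = g(0.788738) = 0.704741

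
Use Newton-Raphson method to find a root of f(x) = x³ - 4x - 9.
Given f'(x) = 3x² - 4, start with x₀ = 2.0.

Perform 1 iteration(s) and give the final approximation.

f(x) = x³ - 4x - 9
f'(x) = 3x² - 4
x₀ = 2.0

Newton-Raphson formula: x_{n+1} = x_n - f(x_n)/f'(x_n)

Iteration 1:
  f(2.000000) = -9.000000
  f'(2.000000) = 8.000000
  x_1 = 2.000000 - (-9.000000)/8.000000 = 3.125000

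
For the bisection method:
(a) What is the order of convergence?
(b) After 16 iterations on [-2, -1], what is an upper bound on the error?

(a) Bisection has linear (order 1) convergence; the error is halved each step.

(b) Error bound = (b-a)/2^n = (-1 - (-2))/2^{16}
    = 1/2^{16}

(a) 1 (linear); (b) error ≤ 1.53e-05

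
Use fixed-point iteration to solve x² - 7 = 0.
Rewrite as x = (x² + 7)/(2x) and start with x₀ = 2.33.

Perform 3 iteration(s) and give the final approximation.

Equation: x² - 7 = 0
Fixed-point form: x = (x² + 7)/(2x)
x₀ = 2.33

x_1 = g(2.330000) = 2.667146
x_2 = g(2.667146) = 2.645837
x_3 = g(2.645837) = 2.645751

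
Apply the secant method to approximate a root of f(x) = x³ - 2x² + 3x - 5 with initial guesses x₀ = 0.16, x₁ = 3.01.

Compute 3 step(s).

f(x) = x³ - 2x² + 3x - 5
x₀ = 0.16, x₁ = 3.01

Secant formula: x_{n+1} = x_n - f(x_n)(x_n - x_{n-1})/(f(x_n) - f(x_{n-1}))

Iteration 1:
  f(0.160000) = -4.567104
  f(3.010000) = 13.180701
  x_2 = 3.010000 - 13.180701×(3.010000 - 0.160000)/(13.180701 - (-4.567104))
       = 0.893400
Iteration 2:
  f(3.010000) = 13.180701
  f(0.893400) = -3.203047
  x_3 = 0.893400 - (-3.203047)×(0.893400 - 3.010000)/(-3.203047 - 13.180701)
       = 1.307199
Iteration 3:
  f(0.893400) = -3.203047
  f(1.307199) = -2.262241
  x_4 = 1.307199 - (-2.262241)×(1.307199 - 0.893400)/(-2.262241 - (-3.203047))
       = 2.302209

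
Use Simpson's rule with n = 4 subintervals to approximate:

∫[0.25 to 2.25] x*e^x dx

f(x) = x*e^x
a = 0.25, b = 2.25, n = 4
h = (b - a)/n = 0.500000

Simpson's rule: (h/3)[f(x₀) + 4f(x₁) + 2f(x₂) + ... + f(xₙ)]

x_0 = 0.2500, f(x_0) = 0.321006, coefficient = 1
x_1 = 0.7500, f(x_1) = 1.587750, coefficient = 4
x_2 = 1.2500, f(x_2) = 4.362929, coefficient = 2
x_3 = 1.7500, f(x_3) = 10.070555, coefficient = 4
x_4 = 2.2500, f(x_4) = 21.347406, coefficient = 1

I ≈ (0.500000/3) × 77.027488 = 12.837915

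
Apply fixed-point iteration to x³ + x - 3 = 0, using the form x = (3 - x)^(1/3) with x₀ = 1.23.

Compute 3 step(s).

Equation: x³ + x - 3 = 0
Fixed-point form: x = (3 - x)^(1/3)
x₀ = 1.23

x_1 = g(1.230000) = 1.209645
x_2 = g(1.209645) = 1.214264
x_3 = g(1.214264) = 1.213219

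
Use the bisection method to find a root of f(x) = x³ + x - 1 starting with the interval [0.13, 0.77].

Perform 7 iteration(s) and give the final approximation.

f(x) = x³ + x - 1
Initial interval: [0.13, 0.77]

Iteration 1:
  c_1 = (0.130000 + 0.770000)/2 = 0.450000
  f(c_1) = f(0.450000) = -0.458875
  f(a) × f(c) ≥ 0, new interval: [0.450000, 0.770000]
Iteration 2:
  c_2 = (0.450000 + 0.770000)/2 = 0.610000
  f(c_2) = f(0.610000) = -0.163019
  f(a) × f(c) ≥ 0, new interval: [0.610000, 0.770000]
Iteration 3:
  c_3 = (0.610000 + 0.770000)/2 = 0.690000
  f(c_3) = f(0.690000) = 0.018509
  f(a) × f(c) < 0, new interval: [0.610000, 0.690000]
Iteration 4:
  c_4 = (0.610000 + 0.690000)/2 = 0.650000
  f(c_4) = f(0.650000) = -0.075375
  f(a) × f(c) ≥ 0, new interval: [0.650000, 0.690000]
Iteration 5:
  c_5 = (0.650000 + 0.690000)/2 = 0.670000
  f(c_5) = f(0.670000) = -0.029237
  f(a) × f(c) ≥ 0, new interval: [0.670000, 0.690000]
Iteration 6:
  c_6 = (0.670000 + 0.690000)/2 = 0.680000
  f(c_6) = f(0.680000) = -0.005568
  f(a) × f(c) ≥ 0, new interval: [0.680000, 0.690000]
Iteration 7:
  c_7 = (0.680000 + 0.690000)/2 = 0.685000
  f(c_7) = f(0.685000) = 0.006419
  f(a) × f(c) < 0, new interval: [0.680000, 0.685000]

After 7 iteration(s), the approximation is c_7 = 0.685000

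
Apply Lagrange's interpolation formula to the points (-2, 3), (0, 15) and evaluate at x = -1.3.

Lagrange interpolation formula:
P(x) = Σ yᵢ × Lᵢ(x)
where Lᵢ(x) = Π_{j≠i} (x - xⱼ)/(xᵢ - xⱼ)

L_0(-1.3) = (-1.3 - 0)/(-2 - 0) = 0.650000
L_1(-1.3) = (-1.3 - (-2))/(0 - (-2)) = 0.350000

P(-1.3) = 3×L_0(-1.3) + 15×L_1(-1.3)
P(-1.3) = 7.200000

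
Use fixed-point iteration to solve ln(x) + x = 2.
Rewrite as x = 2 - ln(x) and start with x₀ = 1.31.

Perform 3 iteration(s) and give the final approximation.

Equation: ln(x) + x = 2
Fixed-point form: x = 2 - ln(x)
x₀ = 1.31

x_1 = g(1.310000) = 1.729973
x_2 = g(1.729973) = 1.451894
x_3 = g(1.451894) = 1.627131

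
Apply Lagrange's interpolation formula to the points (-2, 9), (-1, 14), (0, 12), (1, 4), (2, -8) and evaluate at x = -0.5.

Lagrange interpolation formula:
P(x) = Σ yᵢ × Lᵢ(x)
where Lᵢ(x) = Π_{j≠i} (x - xⱼ)/(xᵢ - xⱼ)

L_0(-0.5) = (-0.5 - (-1))/(-2 - (-1)) × (-0.5 - 0)/(-2 - 0) × (-0.5 - 1)/(-2 - 1) × (-0.5 - 2)/(-2 - 2) = -0.039062
L_1(-0.5) = (-0.5 - (-2))/(-1 - (-2)) × (-0.5 - 0)/(-1 - 0) × (-0.5 - 1)/(-1 - 1) × (-0.5 - 2)/(-1 - 2) = 0.468750
L_2(-0.5) = (-0.5 - (-2))/(0 - (-2)) × (-0.5 - (-1))/(0 - (-1)) × (-0.5 - 1)/(0 - 1) × (-0.5 - 2)/(0 - 2) = 0.703125
L_3(-0.5) = (-0.5 - (-2))/(1 - (-2)) × (-0.5 - (-1))/(1 - (-1)) × (-0.5 - 0)/(1 - 0) × (-0.5 - 2)/(1 - 2) = -0.156250
L_4(-0.5) = (-0.5 - (-2))/(2 - (-2)) × (-0.5 - (-1))/(2 - (-1)) × (-0.5 - 0)/(2 - 0) × (-0.5 - 1)/(2 - 1) = 0.023438

P(-0.5) = 9×L_0(-0.5) + 14×L_1(-0.5) + 12×L_2(-0.5) + 4×L_3(-0.5) + (-8)×L_4(-0.5)
P(-0.5) = 13.835938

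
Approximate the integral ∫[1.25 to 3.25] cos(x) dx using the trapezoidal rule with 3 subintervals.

f(x) = cos(x)
a = 1.25, b = 3.25, n = 3
h = (b - a)/n = 0.666667

Trapezoidal rule: (h/2)[f(x₀) + 2f(x₁) + 2f(x₂) + ... + f(xₙ)]

x_0 = 1.2500, f(x_0) = 0.315322, coefficient = 1
x_1 = 1.9167, f(x_1) = -0.339016, coefficient = 2
x_2 = 2.5833, f(x_2) = -0.848178, coefficient = 2
x_3 = 3.2500, f(x_3) = -0.994130, coefficient = 1

I ≈ (0.666667/2) × -3.053195 = -1.017732
Exact value: -1.057180
Error: 0.039448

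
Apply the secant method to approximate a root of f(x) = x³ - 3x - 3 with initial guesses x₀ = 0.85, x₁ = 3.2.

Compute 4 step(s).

f(x) = x³ - 3x - 3
x₀ = 0.85, x₁ = 3.2

Secant formula: x_{n+1} = x_n - f(x_n)(x_n - x_{n-1})/(f(x_n) - f(x_{n-1}))

Iteration 1:
  f(0.850000) = -4.935875
  f(3.200000) = 20.168000
  x_2 = 3.200000 - 20.168000×(3.200000 - 0.850000)/(20.168000 - (-4.935875))
       = 1.312052
Iteration 2:
  f(3.200000) = 20.168000
  f(1.312052) = -4.677483
  x_3 = 1.312052 - (-4.677483)×(1.312052 - 3.200000)/(-4.677483 - 20.168000)
       = 1.667483
Iteration 3:
  f(1.312052) = -4.677483
  f(1.667483) = -3.366014
  x_4 = 1.667483 - (-3.366014)×(1.667483 - 1.312052)/(-3.366014 - (-4.677483))
       = 2.579730
Iteration 4:
  f(1.667483) = -3.366014
  f(2.579730) = 6.428926
  x_5 = 2.579730 - 6.428926×(2.579730 - 1.667483)/(6.428926 - (-3.366014))
       = 1.980975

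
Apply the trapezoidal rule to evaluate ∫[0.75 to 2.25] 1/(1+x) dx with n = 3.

f(x) = 1/(1+x)
a = 0.75, b = 2.25, n = 3
h = (b - a)/n = 0.500000

Trapezoidal rule: (h/2)[f(x₀) + 2f(x₁) + 2f(x₂) + ... + f(xₙ)]

x_0 = 0.7500, f(x_0) = 0.571429, coefficient = 1
x_1 = 1.2500, f(x_1) = 0.444444, coefficient = 2
x_2 = 1.7500, f(x_2) = 0.363636, coefficient = 2
x_3 = 2.2500, f(x_3) = 0.307692, coefficient = 1

I ≈ (0.500000/2) × 2.495282 = 0.623821
Exact value: 0.619039
Error: 0.004781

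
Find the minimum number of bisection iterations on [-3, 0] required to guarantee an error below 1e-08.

We need (b-a)/2^n ≤ 1e-08
(0 - (-3))/2^n ≤ 1e-08
3/2^n ≤ 1e-08
2^n ≥ 300000000
n ≥ log₂(300000000) = 28.16
n ≥ 29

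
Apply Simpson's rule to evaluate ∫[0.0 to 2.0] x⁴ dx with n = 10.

f(x) = x⁴
a = 0.0, b = 2.0, n = 10
h = (b - a)/n = 0.200000

Simpson's rule: (h/3)[f(x₀) + 4f(x₁) + 2f(x₂) + ... + f(xₙ)]

x_0 = 0.0000, f(x_0) = 0.000000, coefficient = 1
x_1 = 0.2000, f(x_1) = 0.001600, coefficient = 4
x_2 = 0.4000, f(x_2) = 0.025600, coefficient = 2
x_3 = 0.6000, f(x_3) = 0.129600, coefficient = 4
x_4 = 0.8000, f(x_4) = 0.409600, coefficient = 2
x_5 = 1.0000, f(x_5) = 1.000000, coefficient = 4
x_6 = 1.2000, f(x_6) = 2.073600, coefficient = 2
x_7 = 1.4000, f(x_7) = 3.841600, coefficient = 4
x_8 = 1.6000, f(x_8) = 6.553600, coefficient = 2
x_9 = 1.8000, f(x_9) = 10.497600, coefficient = 4
x_10 = 2.0000, f(x_10) = 16.000000, coefficient = 1

I ≈ (0.200000/3) × 96.006400 = 6.400427
Exact value: 6.400000
Error: 0.000427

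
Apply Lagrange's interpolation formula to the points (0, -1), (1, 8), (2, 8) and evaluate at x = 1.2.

Lagrange interpolation formula:
P(x) = Σ yᵢ × Lᵢ(x)
where Lᵢ(x) = Π_{j≠i} (x - xⱼ)/(xᵢ - xⱼ)

L_0(1.2) = (1.2 - 1)/(0 - 1) × (1.2 - 2)/(0 - 2) = -0.080000
L_1(1.2) = (1.2 - 0)/(1 - 0) × (1.2 - 2)/(1 - 2) = 0.960000
L_2(1.2) = (1.2 - 0)/(2 - 0) × (1.2 - 1)/(2 - 1) = 0.120000

P(1.2) = (-1)×L_0(1.2) + 8×L_1(1.2) + 8×L_2(1.2)
P(1.2) = 8.720000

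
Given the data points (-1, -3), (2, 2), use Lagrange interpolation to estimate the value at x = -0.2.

Lagrange interpolation formula:
P(x) = Σ yᵢ × Lᵢ(x)
where Lᵢ(x) = Π_{j≠i} (x - xⱼ)/(xᵢ - xⱼ)

L_0(-0.2) = (-0.2 - 2)/(-1 - 2) = 0.733333
L_1(-0.2) = (-0.2 - (-1))/(2 - (-1)) = 0.266667

P(-0.2) = (-3)×L_0(-0.2) + 2×L_1(-0.2)
P(-0.2) = -1.666667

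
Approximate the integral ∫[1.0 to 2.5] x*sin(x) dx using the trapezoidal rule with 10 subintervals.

f(x) = x*sin(x)
a = 1.0, b = 2.5, n = 10
h = (b - a)/n = 0.150000

Trapezoidal rule: (h/2)[f(x₀) + 2f(x₁) + 2f(x₂) + ... + f(xₙ)]

x_0 = 1.0000, f(x_0) = 0.841471, coefficient = 1
x_1 = 1.1500, f(x_1) = 1.049679, coefficient = 2
x_2 = 1.3000, f(x_2) = 1.252626, coefficient = 2
x_3 = 1.4500, f(x_3) = 1.439434, coefficient = 2
x_4 = 1.6000, f(x_4) = 1.599318, coefficient = 2
x_5 = 1.7500, f(x_5) = 1.721975, coefficient = 2
x_6 = 1.9000, f(x_6) = 1.797970, coefficient = 2
x_7 = 2.0500, f(x_7) = 1.819093, coefficient = 2
x_8 = 2.2000, f(x_8) = 1.778692, coefficient = 2
x_9 = 2.3500, f(x_9) = 1.671962, coefficient = 2
x_10 = 2.5000, f(x_10) = 1.496180, coefficient = 1

I ≈ (0.150000/2) × 30.599149 = 2.294936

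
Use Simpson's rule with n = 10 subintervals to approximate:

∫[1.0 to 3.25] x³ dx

f(x) = x³
a = 1.0, b = 3.25, n = 10
h = (b - a)/n = 0.225000

Simpson's rule: (h/3)[f(x₀) + 4f(x₁) + 2f(x₂) + ... + f(xₙ)]

x_0 = 1.0000, f(x_0) = 1.000000, coefficient = 1
x_1 = 1.2250, f(x_1) = 1.838266, coefficient = 4
x_2 = 1.4500, f(x_2) = 3.048625, coefficient = 2
x_3 = 1.6750, f(x_3) = 4.699422, coefficient = 4
x_4 = 1.9000, f(x_4) = 6.859000, coefficient = 2
x_5 = 2.1250, f(x_5) = 9.595703, coefficient = 4
x_6 = 2.3500, f(x_6) = 12.977875, coefficient = 2
x_7 = 2.5750, f(x_7) = 17.073859, coefficient = 4
x_8 = 2.8000, f(x_8) = 21.952000, coefficient = 2
x_9 = 3.0250, f(x_9) = 27.680641, coefficient = 4
x_10 = 3.2500, f(x_10) = 34.328125, coefficient = 1

I ≈ (0.225000/3) × 368.554688 = 27.641602
Exact value: 27.641602
Error: 0.000000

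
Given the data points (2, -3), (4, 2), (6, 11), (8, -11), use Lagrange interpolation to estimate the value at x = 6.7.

Lagrange interpolation formula:
P(x) = Σ yᵢ × Lᵢ(x)
where Lᵢ(x) = Π_{j≠i} (x - xⱼ)/(xᵢ - xⱼ)

L_0(6.7) = (6.7 - 4)/(2 - 4) × (6.7 - 6)/(2 - 6) × (6.7 - 8)/(2 - 8) = 0.051188
L_1(6.7) = (6.7 - 2)/(4 - 2) × (6.7 - 6)/(4 - 6) × (6.7 - 8)/(4 - 8) = -0.267313
L_2(6.7) = (6.7 - 2)/(6 - 2) × (6.7 - 4)/(6 - 4) × (6.7 - 8)/(6 - 8) = 1.031062
L_3(6.7) = (6.7 - 2)/(8 - 2) × (6.7 - 4)/(8 - 4) × (6.7 - 6)/(8 - 6) = 0.185063

P(6.7) = (-3)×L_0(6.7) + 2×L_1(6.7) + 11×L_2(6.7) + (-11)×L_3(6.7)
P(6.7) = 8.617812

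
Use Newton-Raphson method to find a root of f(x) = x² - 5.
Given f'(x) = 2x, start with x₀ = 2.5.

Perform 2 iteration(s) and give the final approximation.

f(x) = x² - 5
f'(x) = 2x
x₀ = 2.5

Newton-Raphson formula: x_{n+1} = x_n - f(x_n)/f'(x_n)

Iteration 1:
  f(2.500000) = 1.250000
  f'(2.500000) = 5.000000
  x_1 = 2.500000 - 1.250000/5.000000 = 2.250000
Iteration 2:
  f(2.250000) = 0.062500
  f'(2.250000) = 4.500000
  x_2 = 2.250000 - 0.062500/4.500000 = 2.236111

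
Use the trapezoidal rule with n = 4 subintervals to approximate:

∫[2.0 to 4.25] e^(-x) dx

f(x) = e^(-x)
a = 2.0, b = 4.25, n = 4
h = (b - a)/n = 0.562500

Trapezoidal rule: (h/2)[f(x₀) + 2f(x₁) + 2f(x₂) + ... + f(xₙ)]

x_0 = 2.0000, f(x_0) = 0.135335, coefficient = 1
x_1 = 2.5625, f(x_1) = 0.077112, coefficient = 2
x_2 = 3.1250, f(x_2) = 0.043937, coefficient = 2
x_3 = 3.6875, f(x_3) = 0.025035, coefficient = 2
x_4 = 4.2500, f(x_4) = 0.014264, coefficient = 1

I ≈ (0.562500/2) × 0.441766 = 0.124247
Exact value: 0.121071
Error: 0.003176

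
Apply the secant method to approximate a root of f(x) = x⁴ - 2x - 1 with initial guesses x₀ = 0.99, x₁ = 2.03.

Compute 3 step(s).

f(x) = x⁴ - 2x - 1
x₀ = 0.99, x₁ = 2.03

Secant formula: x_{n+1} = x_n - f(x_n)(x_n - x_{n-1})/(f(x_n) - f(x_{n-1}))

Iteration 1:
  f(0.990000) = -2.019404
  f(2.030000) = 11.921817
  x_2 = 2.030000 - 11.921817×(2.030000 - 0.990000)/(11.921817 - (-2.019404))
       = 1.140645
Iteration 2:
  f(2.030000) = 11.921817
  f(1.140645) = -1.588503
  x_3 = 1.140645 - (-1.588503)×(1.140645 - 2.030000)/(-1.588503 - 11.921817)
       = 1.245213
Iteration 3:
  f(1.140645) = -1.588503
  f(1.245213) = -1.086204
  x_4 = 1.245213 - (-1.086204)×(1.245213 - 1.140645)/(-1.086204 - (-1.588503))
       = 1.471337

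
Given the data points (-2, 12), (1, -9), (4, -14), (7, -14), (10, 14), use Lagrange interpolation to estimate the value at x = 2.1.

Lagrange interpolation formula:
P(x) = Σ yᵢ × Lᵢ(x)
where Lᵢ(x) = Π_{j≠i} (x - xⱼ)/(xᵢ - xⱼ)

L_0(2.1) = (2.1 - 1)/(-2 - 1) × (2.1 - 4)/(-2 - 4) × (2.1 - 7)/(-2 - 7) × (2.1 - 10)/(-2 - 10) = -0.041617
L_1(2.1) = (2.1 - (-2))/(1 - (-2)) × (2.1 - 4)/(1 - 4) × (2.1 - 7)/(1 - 7) × (2.1 - 10)/(1 - 10) = 0.620475
L_2(2.1) = (2.1 - (-2))/(4 - (-2)) × (2.1 - 1)/(4 - 1) × (2.1 - 7)/(4 - 7) × (2.1 - 10)/(4 - 10) = 0.538834
L_3(2.1) = (2.1 - (-2))/(7 - (-2)) × (2.1 - 1)/(7 - 1) × (2.1 - 4)/(7 - 4) × (2.1 - 10)/(7 - 10) = -0.139290
L_4(2.1) = (2.1 - (-2))/(10 - (-2)) × (2.1 - 1)/(10 - 1) × (2.1 - 4)/(10 - 4) × (2.1 - 7)/(10 - 7) = 0.021599

P(2.1) = 12×L_0(2.1) + (-9)×L_1(2.1) + (-14)×L_2(2.1) + (-14)×L_3(2.1) + 14×L_4(2.1)
P(2.1) = -11.374906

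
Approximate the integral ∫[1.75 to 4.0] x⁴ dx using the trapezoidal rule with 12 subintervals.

f(x) = x⁴
a = 1.75, b = 4.0, n = 12
h = (b - a)/n = 0.187500

Trapezoidal rule: (h/2)[f(x₀) + 2f(x₁) + 2f(x₂) + ... + f(xₙ)]

x_0 = 1.7500, f(x_0) = 9.378906, coefficient = 1
x_1 = 1.9375, f(x_1) = 14.091812, coefficient = 2
x_2 = 2.1250, f(x_2) = 20.390869, coefficient = 2
x_3 = 2.3125, f(x_3) = 28.597427, coefficient = 2
x_4 = 2.5000, f(x_4) = 39.062500, coefficient = 2
x_5 = 2.6875, f(x_5) = 52.166763, coefficient = 2
x_6 = 2.8750, f(x_6) = 68.320557, coefficient = 2
x_7 = 3.0625, f(x_7) = 87.963882, coefficient = 2
x_8 = 3.2500, f(x_8) = 111.566406, coefficient = 2
x_9 = 3.4375, f(x_9) = 139.627457, coefficient = 2
x_10 = 3.6250, f(x_10) = 172.676025, coefficient = 2
x_11 = 3.8125, f(x_11) = 211.270767, coefficient = 2
x_12 = 4.0000, f(x_12) = 256.000000, coefficient = 1

I ≈ (0.187500/2) × 2156.847839 = 202.204485
Exact value: 201.517383
Error: 0.687102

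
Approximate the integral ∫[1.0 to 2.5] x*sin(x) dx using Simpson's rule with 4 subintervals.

f(x) = x*sin(x)
a = 1.0, b = 2.5, n = 4
h = (b - a)/n = 0.375000

Simpson's rule: (h/3)[f(x₀) + 4f(x₁) + 2f(x₂) + ... + f(xₙ)]

x_0 = 1.0000, f(x_0) = 0.841471, coefficient = 1
x_1 = 1.3750, f(x_1) = 1.348728, coefficient = 4
x_2 = 1.7500, f(x_2) = 1.721975, coefficient = 2
x_3 = 2.1250, f(x_3) = 1.806930, coefficient = 4
x_4 = 2.5000, f(x_4) = 1.496180, coefficient = 1

I ≈ (0.375000/3) × 18.404232 = 2.300529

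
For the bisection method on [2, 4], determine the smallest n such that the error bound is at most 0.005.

We need (b-a)/2^n ≤ 0.005
(4 - 2)/2^n ≤ 0.005
2/2^n ≤ 0.005
2^n ≥ 400
n ≥ log₂(400) = 8.64
n ≥ 9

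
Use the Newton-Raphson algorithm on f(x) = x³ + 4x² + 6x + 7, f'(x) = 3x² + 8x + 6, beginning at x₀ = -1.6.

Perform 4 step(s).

f(x) = x³ + 4x² + 6x + 7
f'(x) = 3x² + 8x + 6
x₀ = -1.6

Newton-Raphson formula: x_{n+1} = x_n - f(x_n)/f'(x_n)

Iteration 1:
  f(-1.600000) = 3.544000
  f'(-1.600000) = 0.880000
  x_1 = -1.600000 - 3.544000/0.880000 = -5.627273
Iteration 2:
  f(-5.627273) = -78.293177
  f'(-5.627273) = 55.980413
  x_2 = -5.627273 - (-78.293177)/55.980413 = -4.228691
Iteration 3:
  f(-4.228691) = -22.461562
  f'(-4.228691) = 25.815956
  x_3 = -4.228691 - (-22.461562)/25.815956 = -3.358626
Iteration 4:
  f(-3.358626) = -5.916821
  f'(-3.358626) = 12.972098
  x_4 = -3.358626 - (-5.916821)/12.972098 = -2.902507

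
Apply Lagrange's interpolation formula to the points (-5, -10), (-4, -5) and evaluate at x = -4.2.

Lagrange interpolation formula:
P(x) = Σ yᵢ × Lᵢ(x)
where Lᵢ(x) = Π_{j≠i} (x - xⱼ)/(xᵢ - xⱼ)

L_0(-4.2) = (-4.2 - (-4))/(-5 - (-4)) = 0.200000
L_1(-4.2) = (-4.2 - (-5))/(-4 - (-5)) = 0.800000

P(-4.2) = (-10)×L_0(-4.2) + (-5)×L_1(-4.2)
P(-4.2) = -6.000000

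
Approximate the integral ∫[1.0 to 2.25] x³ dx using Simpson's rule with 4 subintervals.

f(x) = x³
a = 1.0, b = 2.25, n = 4
h = (b - a)/n = 0.312500

Simpson's rule: (h/3)[f(x₀) + 4f(x₁) + 2f(x₂) + ... + f(xₙ)]

x_0 = 1.0000, f(x_0) = 1.000000, coefficient = 1
x_1 = 1.3125, f(x_1) = 2.260986, coefficient = 4
x_2 = 1.6250, f(x_2) = 4.291016, coefficient = 2
x_3 = 1.9375, f(x_3) = 7.273193, coefficient = 4
x_4 = 2.2500, f(x_4) = 11.390625, coefficient = 1

I ≈ (0.312500/3) × 59.109375 = 6.157227
Exact value: 6.157227
Error: 0.000000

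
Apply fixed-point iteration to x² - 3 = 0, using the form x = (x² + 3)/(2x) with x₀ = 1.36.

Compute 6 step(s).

Equation: x² - 3 = 0
Fixed-point form: x = (x² + 3)/(2x)
x₀ = 1.36

x_1 = g(1.360000) = 1.782941
x_2 = g(1.782941) = 1.732777
x_3 = g(1.732777) = 1.732051
x_4 = g(1.732051) = 1.732051
x_5 = g(1.732051) = 1.732051
x_6 = g(1.732051) = 1.732051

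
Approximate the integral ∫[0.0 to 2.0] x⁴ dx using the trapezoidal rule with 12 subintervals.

f(x) = x⁴
a = 0.0, b = 2.0, n = 12
h = (b - a)/n = 0.166667

Trapezoidal rule: (h/2)[f(x₀) + 2f(x₁) + 2f(x₂) + ... + f(xₙ)]

x_0 = 0.0000, f(x_0) = 0.000000, coefficient = 1
x_1 = 0.1667, f(x_1) = 0.000772, coefficient = 2
x_2 = 0.3333, f(x_2) = 0.012346, coefficient = 2
x_3 = 0.5000, f(x_3) = 0.062500, coefficient = 2
x_4 = 0.6667, f(x_4) = 0.197531, coefficient = 2
x_5 = 0.8333, f(x_5) = 0.482253, coefficient = 2
x_6 = 1.0000, f(x_6) = 1.000000, coefficient = 2
x_7 = 1.1667, f(x_7) = 1.852623, coefficient = 2
x_8 = 1.3333, f(x_8) = 3.160494, coefficient = 2
x_9 = 1.5000, f(x_9) = 5.062500, coefficient = 2
x_10 = 1.6667, f(x_10) = 7.716049, coefficient = 2
x_11 = 1.8333, f(x_11) = 11.297068, coefficient = 2
x_12 = 2.0000, f(x_12) = 16.000000, coefficient = 1

I ≈ (0.166667/2) × 77.688272 = 6.474023
Exact value: 6.400000
Error: 0.074023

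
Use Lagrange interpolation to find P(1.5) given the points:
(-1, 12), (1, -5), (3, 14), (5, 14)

Lagrange interpolation formula:
P(x) = Σ yᵢ × Lᵢ(x)
where Lᵢ(x) = Π_{j≠i} (x - xⱼ)/(xᵢ - xⱼ)

L_0(1.5) = (1.5 - 1)/(-1 - 1) × (1.5 - 3)/(-1 - 3) × (1.5 - 5)/(-1 - 5) = -0.054688
L_1(1.5) = (1.5 - (-1))/(1 - (-1)) × (1.5 - 3)/(1 - 3) × (1.5 - 5)/(1 - 5) = 0.820312
L_2(1.5) = (1.5 - (-1))/(3 - (-1)) × (1.5 - 1)/(3 - 1) × (1.5 - 5)/(3 - 5) = 0.273438
L_3(1.5) = (1.5 - (-1))/(5 - (-1)) × (1.5 - 1)/(5 - 1) × (1.5 - 3)/(5 - 3) = -0.039062

P(1.5) = 12×L_0(1.5) + (-5)×L_1(1.5) + 14×L_2(1.5) + 14×L_3(1.5)
P(1.5) = -1.476562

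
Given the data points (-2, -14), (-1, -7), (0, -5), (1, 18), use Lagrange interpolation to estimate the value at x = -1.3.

Lagrange interpolation formula:
P(x) = Σ yᵢ × Lᵢ(x)
where Lᵢ(x) = Π_{j≠i} (x - xⱼ)/(xᵢ - xⱼ)

L_0(-1.3) = (-1.3 - (-1))/(-2 - (-1)) × (-1.3 - 0)/(-2 - 0) × (-1.3 - 1)/(-2 - 1) = 0.149500
L_1(-1.3) = (-1.3 - (-2))/(-1 - (-2)) × (-1.3 - 0)/(-1 - 0) × (-1.3 - 1)/(-1 - 1) = 1.046500
L_2(-1.3) = (-1.3 - (-2))/(0 - (-2)) × (-1.3 - (-1))/(0 - (-1)) × (-1.3 - 1)/(0 - 1) = -0.241500
L_3(-1.3) = (-1.3 - (-2))/(1 - (-2)) × (-1.3 - (-1))/(1 - (-1)) × (-1.3 - 0)/(1 - 0) = 0.045500

P(-1.3) = (-14)×L_0(-1.3) + (-7)×L_1(-1.3) + (-5)×L_2(-1.3) + 18×L_3(-1.3)
P(-1.3) = -7.392000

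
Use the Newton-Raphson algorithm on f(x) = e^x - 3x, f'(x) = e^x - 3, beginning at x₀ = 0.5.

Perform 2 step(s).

f(x) = e^x - 3x
f'(x) = e^x - 3
x₀ = 0.5

Newton-Raphson formula: x_{n+1} = x_n - f(x_n)/f'(x_n)

Iteration 1:
  f(0.500000) = 0.148721
  f'(0.500000) = -1.351279
  x_1 = 0.500000 - 0.148721/(-1.351279) = 0.610060
Iteration 2:
  f(0.610060) = 0.010362
  f'(0.610060) = -1.159459
  x_2 = 0.610060 - 0.010362/(-1.159459) = 0.618997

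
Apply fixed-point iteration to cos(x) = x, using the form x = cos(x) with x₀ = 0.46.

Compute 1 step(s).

Equation: cos(x) = x
Fixed-point form: x = cos(x)
x₀ = 0.46

x_1 = g(0.460000) = 0.896052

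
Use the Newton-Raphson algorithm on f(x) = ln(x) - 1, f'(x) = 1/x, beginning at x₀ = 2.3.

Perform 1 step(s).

f(x) = ln(x) - 1
f'(x) = 1/x
x₀ = 2.3

Newton-Raphson formula: x_{n+1} = x_n - f(x_n)/f'(x_n)

Iteration 1:
  f(2.300000) = -0.167091
  f'(2.300000) = 0.434783
  x_1 = 2.300000 - (-0.167091)/0.434783 = 2.684309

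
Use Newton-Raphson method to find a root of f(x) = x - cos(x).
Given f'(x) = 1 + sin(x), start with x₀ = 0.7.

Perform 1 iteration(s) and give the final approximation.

f(x) = x - cos(x)
f'(x) = 1 + sin(x)
x₀ = 0.7

Newton-Raphson formula: x_{n+1} = x_n - f(x_n)/f'(x_n)

Iteration 1:
  f(0.700000) = -0.064842
  f'(0.700000) = 1.644218
  x_1 = 0.700000 - (-0.064842)/1.644218 = 0.739436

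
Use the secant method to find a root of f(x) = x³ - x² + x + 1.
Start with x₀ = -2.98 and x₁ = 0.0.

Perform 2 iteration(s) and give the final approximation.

f(x) = x³ - x² + x + 1
x₀ = -2.98, x₁ = 0.0

Secant formula: x_{n+1} = x_n - f(x_n)(x_n - x_{n-1})/(f(x_n) - f(x_{n-1}))

Iteration 1:
  f(-2.980000) = -37.323992
  f(0.000000) = 1.000000
  x_2 = 0.000000 - 1.000000×(0.000000 - (-2.980000))/(1.000000 - (-37.323992))
       = -0.077758
Iteration 2:
  f(0.000000) = 1.000000
  f(-0.077758) = 0.915725
  x_3 = -0.077758 - 0.915725×(-0.077758 - 0.000000)/(0.915725 - 1.000000)
       = -0.922676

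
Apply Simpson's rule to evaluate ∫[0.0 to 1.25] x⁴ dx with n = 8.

f(x) = x⁴
a = 0.0, b = 1.25, n = 8
h = (b - a)/n = 0.156250

Simpson's rule: (h/3)[f(x₀) + 4f(x₁) + 2f(x₂) + ... + f(xₙ)]

x_0 = 0.0000, f(x_0) = 0.000000, coefficient = 1
x_1 = 0.1562, f(x_1) = 0.000596, coefficient = 4
x_2 = 0.3125, f(x_2) = 0.009537, coefficient = 2
x_3 = 0.4688, f(x_3) = 0.048280, coefficient = 4
x_4 = 0.6250, f(x_4) = 0.152588, coefficient = 2
x_5 = 0.7812, f(x_5) = 0.372529, coefficient = 4
x_6 = 0.9375, f(x_6) = 0.772476, coefficient = 2
x_7 = 1.0938, f(x_7) = 1.431108, coefficient = 4
x_8 = 1.2500, f(x_8) = 2.441406, coefficient = 1

I ≈ (0.156250/3) × 11.720657 = 0.610451
Exact value: 0.610352
Error: 0.000099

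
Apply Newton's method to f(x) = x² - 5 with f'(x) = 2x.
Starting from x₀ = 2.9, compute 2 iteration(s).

f(x) = x² - 5
f'(x) = 2x
x₀ = 2.9

Newton-Raphson formula: x_{n+1} = x_n - f(x_n)/f'(x_n)

Iteration 1:
  f(2.900000) = 3.410000
  f'(2.900000) = 5.800000
  x_1 = 2.900000 - 3.410000/5.800000 = 2.312069
Iteration 2:
  f(2.312069) = 0.345663
  f'(2.312069) = 4.624138
  x_2 = 2.312069 - 0.345663/4.624138 = 2.237317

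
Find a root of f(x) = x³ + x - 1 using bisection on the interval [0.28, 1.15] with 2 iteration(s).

f(x) = x³ + x - 1
Initial interval: [0.28, 1.15]

Iteration 1:
  c_1 = (0.280000 + 1.150000)/2 = 0.715000
  f(c_1) = f(0.715000) = 0.080526
  f(a) × f(c) < 0, new interval: [0.280000, 0.715000]
Iteration 2:
  c_2 = (0.280000 + 0.715000)/2 = 0.497500
  f(c_2) = f(0.497500) = -0.379366
  f(a) × f(c) ≥ 0, new interval: [0.497500, 0.715000]

After 2 iteration(s), the approximation is c_2 = 0.497500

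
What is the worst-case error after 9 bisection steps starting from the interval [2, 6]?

Bisection error bound: |error| ≤ (b-a)/2^n
|error| ≤ (6 - 2)/2^9 = 4/2^9
|error| ≤ 0.0078125000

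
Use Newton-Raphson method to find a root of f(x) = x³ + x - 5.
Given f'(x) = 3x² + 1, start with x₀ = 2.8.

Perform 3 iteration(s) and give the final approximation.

f(x) = x³ + x - 5
f'(x) = 3x² + 1
x₀ = 2.8

Newton-Raphson formula: x_{n+1} = x_n - f(x_n)/f'(x_n)

Iteration 1:
  f(2.800000) = 19.752000
  f'(2.800000) = 24.520000
  x_1 = 2.800000 - 19.752000/24.520000 = 1.994454
Iteration 2:
  f(1.994454) = 4.928080
  f'(1.994454) = 12.933534
  x_2 = 1.994454 - 4.928080/12.933534 = 1.613422
Iteration 3:
  f(1.613422) = 0.813373
  f'(1.613422) = 8.809395
  x_3 = 1.613422 - 0.813373/8.809395 = 1.521092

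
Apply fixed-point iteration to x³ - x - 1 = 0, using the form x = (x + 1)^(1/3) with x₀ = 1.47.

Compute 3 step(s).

Equation: x³ - x - 1 = 0
Fixed-point form: x = (x + 1)^(1/3)
x₀ = 1.47

x_1 = g(1.470000) = 1.351758
x_2 = g(1.351758) = 1.329834
x_3 = g(1.329834) = 1.325689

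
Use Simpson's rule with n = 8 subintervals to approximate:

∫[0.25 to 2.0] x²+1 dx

f(x) = x²+1
a = 0.25, b = 2.0, n = 8
h = (b - a)/n = 0.218750

Simpson's rule: (h/3)[f(x₀) + 4f(x₁) + 2f(x₂) + ... + f(xₙ)]

x_0 = 0.2500, f(x_0) = 1.062500, coefficient = 1
x_1 = 0.4688, f(x_1) = 1.219727, coefficient = 4
x_2 = 0.6875, f(x_2) = 1.472656, coefficient = 2
x_3 = 0.9062, f(x_3) = 1.821289, coefficient = 4
x_4 = 1.1250, f(x_4) = 2.265625, coefficient = 2
x_5 = 1.3438, f(x_5) = 2.805664, coefficient = 4
x_6 = 1.5625, f(x_6) = 3.441406, coefficient = 2
x_7 = 1.7812, f(x_7) = 4.172852, coefficient = 4
x_8 = 2.0000, f(x_8) = 5.000000, coefficient = 1

I ≈ (0.218750/3) × 60.500000 = 4.411458
Exact value: 4.411458
Error: 0.000000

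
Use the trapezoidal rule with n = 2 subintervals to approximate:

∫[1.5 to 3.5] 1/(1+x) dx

f(x) = 1/(1+x)
a = 1.5, b = 3.5, n = 2
h = (b - a)/n = 1.000000

Trapezoidal rule: (h/2)[f(x₀) + 2f(x₁) + 2f(x₂) + ... + f(xₙ)]

x_0 = 1.5000, f(x_0) = 0.400000, coefficient = 1
x_1 = 2.5000, f(x_1) = 0.285714, coefficient = 2
x_2 = 3.5000, f(x_2) = 0.222222, coefficient = 1

I ≈ (1.000000/2) × 1.193651 = 0.596825
Exact value: 0.587787
Error: 0.009039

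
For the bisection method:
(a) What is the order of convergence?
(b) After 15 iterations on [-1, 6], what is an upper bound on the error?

(a) Bisection has linear (order 1) convergence; the error is halved each step.

(b) Error bound = (b-a)/2^n = (6 - (-1))/2^{15}
    = 7/2^{15}

(a) 1 (linear); (b) error ≤ 2.14e-04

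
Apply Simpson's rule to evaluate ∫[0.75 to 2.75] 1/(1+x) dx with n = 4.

f(x) = 1/(1+x)
a = 0.75, b = 2.75, n = 4
h = (b - a)/n = 0.500000

Simpson's rule: (h/3)[f(x₀) + 4f(x₁) + 2f(x₂) + ... + f(xₙ)]

x_0 = 0.7500, f(x_0) = 0.571429, coefficient = 1
x_1 = 1.2500, f(x_1) = 0.444444, coefficient = 4
x_2 = 1.7500, f(x_2) = 0.363636, coefficient = 2
x_3 = 2.2500, f(x_3) = 0.307692, coefficient = 4
x_4 = 2.7500, f(x_4) = 0.266667, coefficient = 1

I ≈ (0.500000/3) × 4.573915 = 0.762319
Exact value: 0.762140
Error: 0.000179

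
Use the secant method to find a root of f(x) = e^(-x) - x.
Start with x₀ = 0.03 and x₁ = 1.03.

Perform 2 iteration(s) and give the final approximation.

f(x) = e^(-x) - x
x₀ = 0.03, x₁ = 1.03

Secant formula: x_{n+1} = x_n - f(x_n)(x_n - x_{n-1})/(f(x_n) - f(x_{n-1}))

Iteration 1:
  f(0.030000) = 0.940446
  f(1.030000) = -0.672993
  x_2 = 1.030000 - (-0.672993)×(1.030000 - 0.030000)/(-0.672993 - 0.940446)
       = 0.612883
Iteration 2:
  f(1.030000) = -0.672993
  f(0.612883) = -0.071096
  x_3 = 0.612883 - (-0.071096)×(0.612883 - 1.030000)/(-0.071096 - (-0.672993))
       = 0.563613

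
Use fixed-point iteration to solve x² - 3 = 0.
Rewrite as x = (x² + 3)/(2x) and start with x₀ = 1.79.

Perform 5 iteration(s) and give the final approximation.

Equation: x² - 3 = 0
Fixed-point form: x = (x² + 3)/(2x)
x₀ = 1.79

x_1 = g(1.790000) = 1.732989
x_2 = g(1.732989) = 1.732051
x_3 = g(1.732051) = 1.732051
x_4 = g(1.732051) = 1.732051
x_5 = g(1.732051) = 1.732051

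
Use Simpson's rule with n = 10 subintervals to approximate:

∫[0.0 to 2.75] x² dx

f(x) = x²
a = 0.0, b = 2.75, n = 10
h = (b - a)/n = 0.275000

Simpson's rule: (h/3)[f(x₀) + 4f(x₁) + 2f(x₂) + ... + f(xₙ)]

x_0 = 0.0000, f(x_0) = 0.000000, coefficient = 1
x_1 = 0.2750, f(x_1) = 0.075625, coefficient = 4
x_2 = 0.5500, f(x_2) = 0.302500, coefficient = 2
x_3 = 0.8250, f(x_3) = 0.680625, coefficient = 4
x_4 = 1.1000, f(x_4) = 1.210000, coefficient = 2
x_5 = 1.3750, f(x_5) = 1.890625, coefficient = 4
x_6 = 1.6500, f(x_6) = 2.722500, coefficient = 2
x_7 = 1.9250, f(x_7) = 3.705625, coefficient = 4
x_8 = 2.2000, f(x_8) = 4.840000, coefficient = 2
x_9 = 2.4750, f(x_9) = 6.125625, coefficient = 4
x_10 = 2.7500, f(x_10) = 7.562500, coefficient = 1

I ≈ (0.275000/3) × 75.625000 = 6.932292
Exact value: 6.932292
Error: 0.000000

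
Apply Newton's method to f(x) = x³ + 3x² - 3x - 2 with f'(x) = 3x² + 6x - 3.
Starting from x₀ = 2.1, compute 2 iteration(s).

f(x) = x³ + 3x² - 3x - 2
f'(x) = 3x² + 6x - 3
x₀ = 2.1

Newton-Raphson formula: x_{n+1} = x_n - f(x_n)/f'(x_n)

Iteration 1:
  f(2.100000) = 14.191000
  f'(2.100000) = 22.830000
  x_1 = 2.100000 - 14.191000/22.830000 = 1.478406
Iteration 2:
  f(1.478406) = 3.353159
  f'(1.478406) = 12.427483
  x_2 = 1.478406 - 3.353159/12.427483 = 1.208588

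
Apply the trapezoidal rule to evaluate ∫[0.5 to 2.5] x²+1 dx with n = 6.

f(x) = x²+1
a = 0.5, b = 2.5, n = 6
h = (b - a)/n = 0.333333

Trapezoidal rule: (h/2)[f(x₀) + 2f(x₁) + 2f(x₂) + ... + f(xₙ)]

x_0 = 0.5000, f(x_0) = 1.250000, coefficient = 1
x_1 = 0.8333, f(x_1) = 1.694444, coefficient = 2
x_2 = 1.1667, f(x_2) = 2.361111, coefficient = 2
x_3 = 1.5000, f(x_3) = 3.250000, coefficient = 2
x_4 = 1.8333, f(x_4) = 4.361111, coefficient = 2
x_5 = 2.1667, f(x_5) = 5.694444, coefficient = 2
x_6 = 2.5000, f(x_6) = 7.250000, coefficient = 1

I ≈ (0.333333/2) × 43.222222 = 7.203704
Exact value: 7.166667
Error: 0.037037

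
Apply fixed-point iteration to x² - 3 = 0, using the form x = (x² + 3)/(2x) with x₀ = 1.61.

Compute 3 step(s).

Equation: x² - 3 = 0
Fixed-point form: x = (x² + 3)/(2x)
x₀ = 1.61

x_1 = g(1.610000) = 1.736677
x_2 = g(1.736677) = 1.732057
x_3 = g(1.732057) = 1.732051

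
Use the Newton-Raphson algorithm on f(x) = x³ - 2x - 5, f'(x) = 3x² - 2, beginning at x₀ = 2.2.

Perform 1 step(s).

f(x) = x³ - 2x - 5
f'(x) = 3x² - 2
x₀ = 2.2

Newton-Raphson formula: x_{n+1} = x_n - f(x_n)/f'(x_n)

Iteration 1:
  f(2.200000) = 1.248000
  f'(2.200000) = 12.520000
  x_1 = 2.200000 - 1.248000/12.520000 = 2.100319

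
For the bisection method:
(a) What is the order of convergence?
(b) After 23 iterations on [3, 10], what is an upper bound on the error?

(a) Bisection has linear (order 1) convergence; the error is halved each step.

(b) Error bound = (b-a)/2^n = (10 - 3)/2^{23}
    = 7/2^{23}

(a) 1 (linear); (b) error ≤ 8.34e-07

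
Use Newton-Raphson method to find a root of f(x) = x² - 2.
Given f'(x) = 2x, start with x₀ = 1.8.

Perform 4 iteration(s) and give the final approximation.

f(x) = x² - 2
f'(x) = 2x
x₀ = 1.8

Newton-Raphson formula: x_{n+1} = x_n - f(x_n)/f'(x_n)

Iteration 1:
  f(1.800000) = 1.240000
  f'(1.800000) = 3.600000
  x_1 = 1.800000 - 1.240000/3.600000 = 1.455556
Iteration 2:
  f(1.455556) = 0.118642
  f'(1.455556) = 2.911111
  x_2 = 1.455556 - 0.118642/2.911111 = 1.414801
Iteration 3:
  f(1.414801) = 0.001661
  f'(1.414801) = 2.829601
  x_3 = 1.414801 - 0.001661/2.829601 = 1.414214
Iteration 4:
  f(1.414214) = 0.000000
  f'(1.414214) = 2.828427
  x_4 = 1.414214 - 0.000000/2.828427 = 1.414214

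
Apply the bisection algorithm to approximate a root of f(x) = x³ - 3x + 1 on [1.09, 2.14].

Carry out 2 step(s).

f(x) = x³ - 3x + 1
Initial interval: [1.09, 2.14]

Iteration 1:
  c_1 = (1.090000 + 2.140000)/2 = 1.615000
  f(c_1) = f(1.615000) = 0.367283
  f(a) × f(c) < 0, new interval: [1.090000, 1.615000]
Iteration 2:
  c_2 = (1.090000 + 1.615000)/2 = 1.352500
  f(c_2) = f(1.352500) = -0.583431
  f(a) × f(c) ≥ 0, new interval: [1.352500, 1.615000]

After 2 iteration(s), the approximation is c_2 = 1.352500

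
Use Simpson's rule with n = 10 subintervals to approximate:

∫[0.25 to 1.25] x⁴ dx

f(x) = x⁴
a = 0.25, b = 1.25, n = 10
h = (b - a)/n = 0.100000

Simpson's rule: (h/3)[f(x₀) + 4f(x₁) + 2f(x₂) + ... + f(xₙ)]

x_0 = 0.2500, f(x_0) = 0.003906, coefficient = 1
x_1 = 0.3500, f(x_1) = 0.015006, coefficient = 4
x_2 = 0.4500, f(x_2) = 0.041006, coefficient = 2
x_3 = 0.5500, f(x_3) = 0.091506, coefficient = 4
x_4 = 0.6500, f(x_4) = 0.178506, coefficient = 2
x_5 = 0.7500, f(x_5) = 0.316406, coefficient = 4
x_6 = 0.8500, f(x_6) = 0.522006, coefficient = 2
x_7 = 0.9500, f(x_7) = 0.814506, coefficient = 4
x_8 = 1.0500, f(x_8) = 1.215506, coefficient = 2
x_9 = 1.1500, f(x_9) = 1.749006, coefficient = 4
x_10 = 1.2500, f(x_10) = 2.441406, coefficient = 1

I ≈ (0.100000/3) × 18.305087 = 0.610170
Exact value: 0.610156
Error: 0.000013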